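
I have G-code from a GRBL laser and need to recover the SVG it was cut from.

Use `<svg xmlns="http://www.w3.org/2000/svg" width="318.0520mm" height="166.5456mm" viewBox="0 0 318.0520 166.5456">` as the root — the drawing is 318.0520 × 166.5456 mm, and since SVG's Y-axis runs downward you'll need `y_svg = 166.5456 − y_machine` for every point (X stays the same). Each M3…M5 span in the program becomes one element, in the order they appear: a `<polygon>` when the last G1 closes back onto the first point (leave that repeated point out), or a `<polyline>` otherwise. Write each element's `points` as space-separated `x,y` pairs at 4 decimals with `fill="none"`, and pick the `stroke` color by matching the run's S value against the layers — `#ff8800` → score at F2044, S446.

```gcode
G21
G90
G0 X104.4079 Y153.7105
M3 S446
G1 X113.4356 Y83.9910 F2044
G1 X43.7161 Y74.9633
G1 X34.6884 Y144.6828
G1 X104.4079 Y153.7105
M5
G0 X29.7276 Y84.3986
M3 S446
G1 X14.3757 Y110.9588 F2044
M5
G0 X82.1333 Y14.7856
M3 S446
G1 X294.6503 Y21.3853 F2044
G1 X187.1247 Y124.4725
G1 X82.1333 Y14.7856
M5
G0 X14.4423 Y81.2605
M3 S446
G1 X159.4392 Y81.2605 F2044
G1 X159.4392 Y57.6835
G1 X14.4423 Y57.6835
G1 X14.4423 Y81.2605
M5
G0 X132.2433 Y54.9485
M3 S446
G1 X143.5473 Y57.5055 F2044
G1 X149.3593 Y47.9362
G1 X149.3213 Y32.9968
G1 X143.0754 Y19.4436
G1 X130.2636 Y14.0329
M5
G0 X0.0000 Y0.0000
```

Each laser-on run becomes one SVG element. Flip Y back into SVG space with y_svg = 166.5456 − y_machine. Every run uses S446, so all elements get stroke `#ff8800` (score).

Run 1: The run returns to its start, so emit a `<polygon>` with points (Y-flipped): 104.4079,12.8351 113.4356,82.5546 43.7161,91.5823 34.6884,21.8628.

Run 2: The run is open, so emit a `<polyline>` with points (Y-flipped): 29.7276,82.1470 14.3757,55.5868.

Run 3: The run returns to its start, so emit a `<polygon>` with points (Y-flipped): 82.1333,151.7600 294.6503,145.1603 187.1247,42.0731.

Run 4: The run returns to its start, so emit a `<polygon>` with points (Y-flipped): 14.4423,85.2851 159.4392,85.2851 159.4392,108.8621 14.4423,108.8621.

Run 5: The run is open, so emit a `<polyline>` with points (Y-flipped): 132.2433,111.5971 143.5473,109.0401 149.3593,118.6094 149.3213,133.5488 143.0754,147.1020 130.2636,152.5127.

<svg xmlns="http://www.w3.org/2000/svg" width="318.0520mm" height="166.5456mm" viewBox="0 0 318.0520 166.5456">
  <polygon points="104.4079,12.8351 113.4356,82.5546 43.7161,91.5823 34.6884,21.8628" fill="none" stroke="#ff8800"/>
  <polyline points="29.7276,82.1470 14.3757,55.5868" fill="none" stroke="#ff8800"/>
  <polygon points="82.1333,151.7600 294.6503,145.1603 187.1247,42.0731" fill="none" stroke="#ff8800"/>
  <polygon points="14.4423,85.2851 159.4392,85.2851 159.4392,108.8621 14.4423,108.8621" fill="none" stroke="#ff8800"/>
  <polyline points="132.2433,111.5971 143.5473,109.0401 149.3593,118.6094 149.3213,133.5488 143.0754,147.1020 130.2636,152.5127" fill="none" stroke="#ff8800"/>
</svg>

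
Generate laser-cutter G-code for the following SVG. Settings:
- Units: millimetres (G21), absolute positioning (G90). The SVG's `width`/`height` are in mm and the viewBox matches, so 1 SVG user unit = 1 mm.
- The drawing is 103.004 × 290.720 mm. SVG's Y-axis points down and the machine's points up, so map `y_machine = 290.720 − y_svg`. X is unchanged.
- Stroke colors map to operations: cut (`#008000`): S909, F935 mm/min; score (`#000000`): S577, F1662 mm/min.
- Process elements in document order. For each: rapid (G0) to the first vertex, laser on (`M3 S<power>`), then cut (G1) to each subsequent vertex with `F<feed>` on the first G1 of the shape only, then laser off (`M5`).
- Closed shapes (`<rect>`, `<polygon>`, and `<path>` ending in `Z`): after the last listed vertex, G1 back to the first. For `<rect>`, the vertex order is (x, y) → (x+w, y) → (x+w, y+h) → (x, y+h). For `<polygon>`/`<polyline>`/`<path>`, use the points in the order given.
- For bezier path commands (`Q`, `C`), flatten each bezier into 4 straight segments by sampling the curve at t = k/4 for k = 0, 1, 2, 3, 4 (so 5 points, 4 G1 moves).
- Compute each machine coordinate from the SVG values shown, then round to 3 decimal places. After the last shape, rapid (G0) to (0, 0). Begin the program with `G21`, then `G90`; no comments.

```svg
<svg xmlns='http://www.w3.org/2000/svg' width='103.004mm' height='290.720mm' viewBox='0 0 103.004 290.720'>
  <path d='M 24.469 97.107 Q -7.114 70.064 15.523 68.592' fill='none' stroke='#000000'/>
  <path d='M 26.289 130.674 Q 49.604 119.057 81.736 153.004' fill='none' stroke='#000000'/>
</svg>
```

G21
G90
G0 X24.469 Y193.613
M3 S577
G1 X12.066 Y205.536 F1662
G1 X6.441 Y214.263
G1 X7.593 Y219.794
G1 X15.523 Y222.128
M5
G0 X26.289 Y160.046
M3 S577
G1 X38.498 Y163.007 F1662
G1 X51.808 Y160.272
G1 X66.221 Y151.842
G1 X81.736 Y137.716
M5
G0 X0.000 Y0.000

1 u = 1 mm; y_m = 290.720 − y.

[1] `<path>` quadratic bezier, #000000→score S577 F1662: (24.469,193.613) → (12.066,205.536) → (6.441,214.263) → (7.593,219.794) → (15.523,222.128)

[2] `<path>` quadratic bezier, #000000→score S577 F1662: (26.289,160.046) → (38.498,163.007) → (51.808,160.272) → (66.221,151.842) → (81.736,137.716)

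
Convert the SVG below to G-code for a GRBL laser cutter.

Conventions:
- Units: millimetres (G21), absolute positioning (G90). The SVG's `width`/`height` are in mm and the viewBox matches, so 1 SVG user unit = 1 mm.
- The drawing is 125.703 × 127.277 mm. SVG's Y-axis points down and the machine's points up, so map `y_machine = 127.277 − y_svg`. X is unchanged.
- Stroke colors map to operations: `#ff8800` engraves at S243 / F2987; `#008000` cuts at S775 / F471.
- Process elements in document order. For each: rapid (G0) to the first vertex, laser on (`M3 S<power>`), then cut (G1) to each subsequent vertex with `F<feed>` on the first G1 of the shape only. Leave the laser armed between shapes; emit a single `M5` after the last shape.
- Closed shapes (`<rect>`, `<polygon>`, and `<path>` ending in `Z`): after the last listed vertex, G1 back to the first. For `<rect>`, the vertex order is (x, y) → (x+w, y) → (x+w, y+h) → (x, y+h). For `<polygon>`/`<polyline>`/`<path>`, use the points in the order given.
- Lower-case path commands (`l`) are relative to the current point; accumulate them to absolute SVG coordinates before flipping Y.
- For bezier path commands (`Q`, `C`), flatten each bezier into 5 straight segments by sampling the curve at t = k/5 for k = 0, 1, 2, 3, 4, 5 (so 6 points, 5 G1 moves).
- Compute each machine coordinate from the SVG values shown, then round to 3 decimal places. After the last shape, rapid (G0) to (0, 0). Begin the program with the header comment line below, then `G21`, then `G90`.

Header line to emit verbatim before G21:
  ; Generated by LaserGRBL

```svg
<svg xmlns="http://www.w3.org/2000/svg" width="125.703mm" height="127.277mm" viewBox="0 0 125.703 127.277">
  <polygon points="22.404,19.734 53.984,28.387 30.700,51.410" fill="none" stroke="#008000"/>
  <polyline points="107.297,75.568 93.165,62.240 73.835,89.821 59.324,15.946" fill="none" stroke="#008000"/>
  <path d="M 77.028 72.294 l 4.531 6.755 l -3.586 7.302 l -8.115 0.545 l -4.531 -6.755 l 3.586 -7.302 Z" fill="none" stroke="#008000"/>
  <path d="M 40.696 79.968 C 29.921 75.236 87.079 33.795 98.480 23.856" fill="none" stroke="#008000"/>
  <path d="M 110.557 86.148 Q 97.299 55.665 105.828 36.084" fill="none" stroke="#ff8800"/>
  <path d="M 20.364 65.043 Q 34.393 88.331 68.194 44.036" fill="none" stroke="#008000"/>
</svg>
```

1 u = 1 mm; y_m = 127.277 − y.

[1] `<polygon>` regular polygon, #008000→cut S775 F471: (22.404,107.543) → (53.984,98.890) → (30.700,75.867) → (22.404,107.543) (closed)

[2] `<polyline>` open polyline, #008000→cut S775 F471: (107.297,51.709) → (93.165,65.037) → (73.835,37.456) → (59.324,111.331)

[3] `<path>` regular polygon, #008000→cut S775 F471: (77.028,54.983) → (81.559,48.228) → (77.973,40.926) → (69.858,40.381) → (65.327,47.136) → (68.913,54.438) → (77.028,54.983) (closed)

[4] `<path>` cubic bezier, #008000→cut S775 F471: (40.696,47.309) → (41.473,54.008) → (53.098,66.242) → (70.112,80.739) → (87.058,94.223) → (98.480,103.421)

[5] `<path>` quadratic bezier, #ff8800→engrave S243 F2987: (110.557,41.129) → (106.125,52.886) → (103.437,63.771) → (102.491,73.784) → (103.288,82.925) → (105.828,91.193)

[6] `<path>` quadratic bezier, #008000→cut S775 F471: (20.364,62.234) → (26.766,55.622) → (34.751,54.417) → (44.317,58.618) → (55.464,68.226) → (68.194,83.241)

; Generated by LaserGRBL
G21
G90
G0 X22.404 Y107.543
M3 S775
G1 X53.984 Y98.890 F471
G1 X30.700 Y75.867
G1 X22.404 Y107.543
G0 X107.297 Y51.709
M3 S775
G1 X93.165 Y65.037 F471
G1 X73.835 Y37.456
G1 X59.324 Y111.331
G0 X77.028 Y54.983
M3 S775
G1 X81.559 Y48.228 F471
G1 X77.973 Y40.926
G1 X69.858 Y40.381
G1 X65.327 Y47.136
G1 X68.913 Y54.438
G1 X77.028 Y54.983
G0 X40.696 Y47.309
M3 S775
G1 X41.473 Y54.008 F471
G1 X53.098 Y66.242
G1 X70.112 Y80.739
G1 X87.058 Y94.223
G1 X98.480 Y103.421
G0 X110.557 Y41.129
M3 S243
G1 X106.125 Y52.886 F2987
G1 X103.437 Y63.771
G1 X102.491 Y73.784
G1 X103.288 Y82.925
G1 X105.828 Y91.193
G0 X20.364 Y62.234
M3 S775
G1 X26.766 Y55.622 F471
G1 X34.751 Y54.417
G1 X44.317 Y58.618
G1 X55.464 Y68.226
G1 X68.194 Y83.241
M5
G0 X0.000 Y0.000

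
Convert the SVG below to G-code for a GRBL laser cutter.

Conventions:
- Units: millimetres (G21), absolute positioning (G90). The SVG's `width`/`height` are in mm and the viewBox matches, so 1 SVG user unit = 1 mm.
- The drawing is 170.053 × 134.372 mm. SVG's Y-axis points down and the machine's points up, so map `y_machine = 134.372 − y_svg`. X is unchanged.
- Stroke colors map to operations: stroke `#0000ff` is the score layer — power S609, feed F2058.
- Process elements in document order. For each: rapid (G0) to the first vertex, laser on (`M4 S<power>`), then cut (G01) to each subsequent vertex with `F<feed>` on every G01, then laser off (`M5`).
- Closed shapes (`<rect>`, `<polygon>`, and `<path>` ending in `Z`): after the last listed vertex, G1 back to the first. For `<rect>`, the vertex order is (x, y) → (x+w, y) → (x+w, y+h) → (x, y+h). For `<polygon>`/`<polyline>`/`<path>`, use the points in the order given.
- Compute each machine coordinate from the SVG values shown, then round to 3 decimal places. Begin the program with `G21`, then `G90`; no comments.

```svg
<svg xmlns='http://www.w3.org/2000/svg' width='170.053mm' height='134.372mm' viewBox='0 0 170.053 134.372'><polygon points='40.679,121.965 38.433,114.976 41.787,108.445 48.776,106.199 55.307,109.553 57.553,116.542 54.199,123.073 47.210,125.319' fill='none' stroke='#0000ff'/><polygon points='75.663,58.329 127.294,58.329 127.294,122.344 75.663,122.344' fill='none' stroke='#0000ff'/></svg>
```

viewBox `0 0 170.053 134.372` with mm width/height → 1 unit = 1 mm. Flip: y_m = 134.372 − y_svg.

**Shape 1** — `<polygon>` regular polygon, stroke `#0000ff` → score (S609, F2058). Machine vertices: (40.679,12.407) → (38.433,19.396) → (41.787,25.927) → (48.776,28.173) → (55.307,24.819) → (57.553,17.830) → (54.199,11.299) → (47.210,9.053) → (40.679,12.407). Closed: final G1 returns to the first vertex.

**Shape 2** — `<polygon>` rectangle, stroke `#0000ff` → score (S609, F2058). Machine vertices: (75.663,76.043) → (127.294,76.043) → (127.294,12.028) → (75.663,12.028) → (75.663,76.043). Closed: final G1 returns to the first vertex.

G21
G90
G0 X40.679 Y12.407
M4 S609
G01 X38.433 Y19.396 F2058
G01 X41.787 Y25.927 F2058
G01 X48.776 Y28.173 F2058
G01 X55.307 Y24.819 F2058
G01 X57.553 Y17.830 F2058
G01 X54.199 Y11.299 F2058
G01 X47.210 Y9.053 F2058
G01 X40.679 Y12.407 F2058
M5
G0 X75.663 Y76.043
M4 S609
G01 X127.294 Y76.043 F2058
G01 X127.294 Y12.028 F2058
G01 X75.663 Y12.028 F2058
G01 X75.663 Y76.043 F2058
M5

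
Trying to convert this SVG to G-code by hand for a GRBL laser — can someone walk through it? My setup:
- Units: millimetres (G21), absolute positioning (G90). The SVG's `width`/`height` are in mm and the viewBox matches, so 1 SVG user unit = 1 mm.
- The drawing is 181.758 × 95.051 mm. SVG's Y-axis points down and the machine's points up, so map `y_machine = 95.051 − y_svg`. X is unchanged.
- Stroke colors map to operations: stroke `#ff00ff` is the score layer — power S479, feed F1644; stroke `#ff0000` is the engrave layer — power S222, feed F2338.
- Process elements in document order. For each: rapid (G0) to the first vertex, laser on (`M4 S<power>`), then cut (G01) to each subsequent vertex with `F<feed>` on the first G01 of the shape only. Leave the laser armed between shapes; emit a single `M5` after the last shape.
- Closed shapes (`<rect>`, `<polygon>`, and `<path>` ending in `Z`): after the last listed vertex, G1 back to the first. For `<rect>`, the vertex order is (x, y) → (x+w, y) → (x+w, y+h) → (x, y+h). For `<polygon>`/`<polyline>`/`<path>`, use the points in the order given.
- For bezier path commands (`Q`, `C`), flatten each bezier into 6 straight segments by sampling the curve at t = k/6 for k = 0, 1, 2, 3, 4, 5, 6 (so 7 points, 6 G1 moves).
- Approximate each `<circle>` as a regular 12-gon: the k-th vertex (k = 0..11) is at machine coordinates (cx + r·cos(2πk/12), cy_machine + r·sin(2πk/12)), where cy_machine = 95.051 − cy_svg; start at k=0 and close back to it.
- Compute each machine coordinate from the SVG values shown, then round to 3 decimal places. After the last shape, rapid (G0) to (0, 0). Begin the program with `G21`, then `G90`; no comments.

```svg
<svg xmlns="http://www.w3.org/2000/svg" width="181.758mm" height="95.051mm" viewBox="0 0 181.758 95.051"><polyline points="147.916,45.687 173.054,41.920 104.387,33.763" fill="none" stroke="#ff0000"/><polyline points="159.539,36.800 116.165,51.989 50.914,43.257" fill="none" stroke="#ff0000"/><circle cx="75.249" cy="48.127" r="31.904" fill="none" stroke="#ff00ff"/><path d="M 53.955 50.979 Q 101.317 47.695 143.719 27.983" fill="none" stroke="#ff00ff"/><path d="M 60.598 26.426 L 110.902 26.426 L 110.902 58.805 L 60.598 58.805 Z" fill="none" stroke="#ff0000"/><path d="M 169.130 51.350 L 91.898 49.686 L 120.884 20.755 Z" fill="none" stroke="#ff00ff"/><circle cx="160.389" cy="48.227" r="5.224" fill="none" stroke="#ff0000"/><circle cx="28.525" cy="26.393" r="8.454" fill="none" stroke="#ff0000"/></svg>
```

G21
G90
G0 X147.916 Y49.364
M4 S222
G01 X173.054 Y53.131 F2338
G01 X104.387 Y61.288
G0 X159.539 Y58.251
M4 S222
G01 X116.165 Y43.062 F2338
G01 X50.914 Y51.794
G0 X107.153 Y46.924
M4 S479
G01 X102.879 Y62.876 F1644
G01 X91.201 Y74.554
G01 X75.249 Y78.828
G01 X59.297 Y74.554
G01 X47.619 Y62.876
G01 X43.345 Y46.924
G01 X47.619 Y30.972
G01 X59.297 Y19.294
G01 X75.249 Y15.020
G01 X91.201 Y19.294
G01 X102.879 Y30.972
G01 X107.153 Y46.924
G0 X53.955 Y44.072
M4 S479
G01 X69.605 Y45.623 F1644
G01 X84.979 Y48.087
G01 X100.077 Y51.463
G01 X114.900 Y55.752
G01 X129.447 Y60.954
G01 X143.719 Y67.068
G0 X60.598 Y68.625
M4 S222
G01 X110.902 Y68.625 F2338
G01 X110.902 Y36.246
G01 X60.598 Y36.246
G01 X60.598 Y68.625
G0 X169.130 Y43.701
M4 S479
G01 X91.898 Y45.365 F1644
G01 X120.884 Y74.296
G01 X169.130 Y43.701
G0 X165.613 Y46.824
M4 S222
G01 X164.913 Y49.436 F2338
G01 X163.001 Y51.348
G01 X160.389 Y52.048
G01 X157.777 Y51.348
G01 X155.865 Y49.436
G01 X155.165 Y46.824
G01 X155.865 Y44.212
G01 X157.777 Y42.300
G01 X160.389 Y41.600
G01 X163.001 Y42.300
G01 X164.913 Y44.212
G01 X165.613 Y46.824
G0 X36.979 Y68.658
M4 S222
G01 X35.846 Y72.885 F2338
G01 X32.752 Y75.979
G01 X28.525 Y77.112
G01 X24.298 Y75.979
G01 X21.204 Y72.885
G01 X20.071 Y68.658
G01 X21.204 Y64.431
G01 X24.298 Y61.337
G01 X28.525 Y60.204
G01 X32.752 Y61.337
G01 X35.846 Y64.431
G01 X36.979 Y68.658
M5
G0 X0.000 Y0.000

Since the viewBox matches the mm dimensions, user units are millimetres directly. The only transform is the Y-flip y_m = 95.051 − y_svg.

Shape 1 is a open polyline drawn with `<polyline>`. Its stroke #ff0000 means engrave at S222, F2338. After flipping Y the toolpath is (147.916,49.364) → (173.054,53.131) → (104.387,61.288).

Shape 2 is a open polyline drawn with `<polyline>`. Its stroke #ff0000 means engrave at S222, F2338. After flipping Y the toolpath is (159.539,58.251) → (116.165,43.062) → (50.914,51.794).

Shape 3 is a circle drawn with `<circle>`. Its stroke #ff00ff means score at S479, F1644. After flipping Y the toolpath is (107.153,46.924) → (102.879,62.876) → (91.201,74.554) → (75.249,78.828) → (59.297,74.554) → (47.619,62.876) → (43.345,46.924) → (47.619,30.972) → (59.297,19.294) → (75.249,15.020) → (91.201,19.294) → (102.879,30.972) → (107.153,46.924), returning to the start.

Shape 4 is a quadratic bezier drawn with `<path>`. Its stroke #ff00ff means score at S479, F1644. After flipping Y the toolpath is (53.955,44.072) → (69.605,45.623) → (84.979,48.087) → (100.077,51.463) → (114.900,55.752) → (129.447,60.954) → (143.719,67.068).

Shape 5 is a rectangle drawn with `<path>`. Its stroke #ff0000 means engrave at S222, F2338. After flipping Y the toolpath is (60.598,68.625) → (110.902,68.625) → (110.902,36.246) → (60.598,36.246) → (60.598,68.625), returning to the start.

Shape 6 is a closed polygon drawn with `<path>`. Its stroke #ff00ff means score at S479, F1644. After flipping Y the toolpath is (169.130,43.701) → (91.898,45.365) → (120.884,74.296) → (169.130,43.701), returning to the start.

Shape 7 is a circle drawn with `<circle>`. Its stroke #ff0000 means engrave at S222, F2338. After flipping Y the toolpath is (165.613,46.824) → (164.913,49.436) → (163.001,51.348) → (160.389,52.048) → (157.777,51.348) → (155.865,49.436) → (155.165,46.824) → (155.865,44.212) → (157.777,42.300) → (160.389,41.600) → (163.001,42.300) → (164.913,44.212) → (165.613,46.824), returning to the start.

Shape 8 is a circle drawn with `<circle>`. Its stroke #ff0000 means engrave at S222, F2338. After flipping Y the toolpath is (36.979,68.658) → (35.846,72.885) → (32.752,75.979) → (28.525,77.112) → (24.298,75.979) → (21.204,72.885) → (20.071,68.658) → (21.204,64.431) → (24.298,61.337) → (28.525,60.204) → (32.752,61.337) → (35.846,64.431) → (36.979,68.658), returning to the start.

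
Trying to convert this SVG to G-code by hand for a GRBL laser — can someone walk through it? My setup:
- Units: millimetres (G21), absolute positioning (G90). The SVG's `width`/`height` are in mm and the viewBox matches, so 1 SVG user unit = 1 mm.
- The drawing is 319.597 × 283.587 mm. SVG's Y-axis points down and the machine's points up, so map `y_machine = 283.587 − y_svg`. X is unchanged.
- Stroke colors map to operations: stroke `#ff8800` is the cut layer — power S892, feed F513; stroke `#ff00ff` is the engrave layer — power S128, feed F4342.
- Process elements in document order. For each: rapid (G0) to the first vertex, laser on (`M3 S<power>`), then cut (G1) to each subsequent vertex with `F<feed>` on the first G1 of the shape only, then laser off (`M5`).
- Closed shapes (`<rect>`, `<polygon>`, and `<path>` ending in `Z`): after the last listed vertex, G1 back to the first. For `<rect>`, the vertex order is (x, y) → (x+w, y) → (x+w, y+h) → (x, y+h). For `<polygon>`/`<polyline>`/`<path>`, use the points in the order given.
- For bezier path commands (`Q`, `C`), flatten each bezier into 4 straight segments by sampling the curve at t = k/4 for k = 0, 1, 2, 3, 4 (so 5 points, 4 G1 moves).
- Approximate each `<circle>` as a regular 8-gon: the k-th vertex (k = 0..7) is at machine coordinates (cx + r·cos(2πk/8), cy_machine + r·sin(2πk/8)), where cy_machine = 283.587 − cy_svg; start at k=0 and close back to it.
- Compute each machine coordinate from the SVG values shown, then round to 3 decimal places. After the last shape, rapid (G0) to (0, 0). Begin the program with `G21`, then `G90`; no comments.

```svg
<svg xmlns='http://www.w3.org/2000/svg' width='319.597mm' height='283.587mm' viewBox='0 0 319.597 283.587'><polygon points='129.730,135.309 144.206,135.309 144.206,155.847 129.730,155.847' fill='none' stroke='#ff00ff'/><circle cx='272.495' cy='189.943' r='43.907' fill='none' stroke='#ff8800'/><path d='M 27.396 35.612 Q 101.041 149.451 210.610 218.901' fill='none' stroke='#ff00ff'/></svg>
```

viewBox `0 0 319.597 283.587` with mm width/height → 1 unit = 1 mm. Flip: y_m = 283.587 − y_svg.

**Shape 1** — `<polygon>` rectangle, stroke `#ff00ff` → engrave (S128, F4342). Machine vertices: (129.730,148.278) → (144.206,148.278) → (144.206,127.740) → (129.730,127.740) → (129.730,148.278). Closed: final G1 returns to the first vertex.

**Shape 2** — `<circle>` circle, stroke `#ff8800` → cut (S892, F513). Machine vertices: (316.402,93.644) → (303.542,124.691) → (272.495,137.551) → (241.448,124.691) → (228.588,93.644) → (241.448,62.597) → (272.495,49.737) → (303.542,62.597) → (316.402,93.644). Closed: final G1 returns to the first vertex.

**Shape 3** — `<path>` quadratic bezier, stroke `#ff00ff` → engrave (S128, F4342). Control points (SVG): P0=(27.396,35.612), P1=(101.041,149.451), P2=(210.610,218.901); sampled at t=k/4. Machine vertices: (27.396,247.975) → (66.464,193.830) → (110.022,145.233) → (158.071,102.185) → (210.610,64.686). Open path.

G21
G90
G0 X129.730 Y148.278
M3 S128
G1 X144.206 Y148.278 F4342
G1 X144.206 Y127.740
G1 X129.730 Y127.740
G1 X129.730 Y148.278
M5
G0 X316.402 Y93.644
M3 S892
G1 X303.542 Y124.691 F513
G1 X272.495 Y137.551
G1 X241.448 Y124.691
G1 X228.588 Y93.644
G1 X241.448 Y62.597
G1 X272.495 Y49.737
G1 X303.542 Y62.597
G1 X316.402 Y93.644
M5
G0 X27.396 Y247.975
M3 S128
G1 X66.464 Y193.830 F4342
G1 X110.022 Y145.233
G1 X158.071 Y102.185
G1 X210.610 Y64.686
M5
G0 X0.000 Y0.000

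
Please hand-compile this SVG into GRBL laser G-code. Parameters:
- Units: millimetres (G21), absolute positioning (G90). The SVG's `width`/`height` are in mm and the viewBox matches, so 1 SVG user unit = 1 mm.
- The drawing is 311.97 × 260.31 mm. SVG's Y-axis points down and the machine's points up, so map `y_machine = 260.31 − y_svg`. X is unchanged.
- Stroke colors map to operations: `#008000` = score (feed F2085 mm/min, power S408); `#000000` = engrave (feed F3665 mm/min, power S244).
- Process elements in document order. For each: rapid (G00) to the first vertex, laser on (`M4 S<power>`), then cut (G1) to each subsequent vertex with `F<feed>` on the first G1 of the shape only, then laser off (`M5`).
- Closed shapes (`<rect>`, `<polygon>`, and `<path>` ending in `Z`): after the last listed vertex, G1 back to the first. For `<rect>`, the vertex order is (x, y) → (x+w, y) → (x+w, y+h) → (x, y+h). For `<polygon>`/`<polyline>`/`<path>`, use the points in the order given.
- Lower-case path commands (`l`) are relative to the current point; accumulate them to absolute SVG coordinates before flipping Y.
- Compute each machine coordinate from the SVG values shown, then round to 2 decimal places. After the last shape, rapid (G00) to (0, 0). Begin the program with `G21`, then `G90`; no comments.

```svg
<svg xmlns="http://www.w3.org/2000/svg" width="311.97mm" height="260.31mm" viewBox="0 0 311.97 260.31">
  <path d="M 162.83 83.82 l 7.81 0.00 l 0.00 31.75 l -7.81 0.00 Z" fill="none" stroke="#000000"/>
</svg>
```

Since the viewBox matches the mm dimensions, user units are millimetres directly. The only transform is the Y-flip y_m = 260.31 − y_svg.

Shape 1 is a rectangle drawn with `<path>`. Its stroke #000000 means engrave at S244, F3665. After flipping Y the toolpath is (162.83,176.49) → (170.64,176.49) → (170.64,144.74) → (162.83,144.74) → (162.83,176.49), returning to the start.

G21
G90
G00 X162.83 Y176.49
M4 S244
G1 X170.64 Y176.49 F3665
G1 X170.64 Y144.74
G1 X162.83 Y144.74
G1 X162.83 Y176.49
M5
G00 X0.00 Y0.00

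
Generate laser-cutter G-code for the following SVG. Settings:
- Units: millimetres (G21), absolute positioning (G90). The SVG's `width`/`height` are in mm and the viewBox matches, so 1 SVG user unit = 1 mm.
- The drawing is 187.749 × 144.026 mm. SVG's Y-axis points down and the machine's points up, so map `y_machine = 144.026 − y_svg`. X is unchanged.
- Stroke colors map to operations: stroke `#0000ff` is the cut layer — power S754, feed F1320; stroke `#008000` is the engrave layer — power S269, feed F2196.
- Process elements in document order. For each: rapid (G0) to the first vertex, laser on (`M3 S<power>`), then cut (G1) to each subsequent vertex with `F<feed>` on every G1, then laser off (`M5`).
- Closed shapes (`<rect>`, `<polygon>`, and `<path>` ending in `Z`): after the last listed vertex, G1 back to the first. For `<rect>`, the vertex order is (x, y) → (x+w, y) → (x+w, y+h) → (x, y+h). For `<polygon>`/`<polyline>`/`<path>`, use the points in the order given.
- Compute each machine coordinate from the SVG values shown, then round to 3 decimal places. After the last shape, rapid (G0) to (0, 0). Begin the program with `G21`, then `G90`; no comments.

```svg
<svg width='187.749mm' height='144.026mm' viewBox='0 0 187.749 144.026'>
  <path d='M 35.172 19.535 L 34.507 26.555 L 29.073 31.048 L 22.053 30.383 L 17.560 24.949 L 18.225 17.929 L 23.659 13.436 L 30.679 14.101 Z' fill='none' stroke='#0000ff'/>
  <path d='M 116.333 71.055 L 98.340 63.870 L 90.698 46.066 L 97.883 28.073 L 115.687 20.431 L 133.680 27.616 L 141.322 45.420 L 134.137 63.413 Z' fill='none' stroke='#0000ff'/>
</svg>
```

viewBox `0 0 187.749 144.026` with mm width/height → 1 unit = 1 mm. Flip: y_m = 144.026 − y_svg.

**Shape 1** — `<path>` regular polygon, stroke `#0000ff` → cut (S754, F1320). Machine vertices: (35.172,124.491) → (34.507,117.471) → (29.073,112.978) → (22.053,113.643) → (17.560,119.077) → (18.225,126.097) → (23.659,130.590) → (30.679,129.925) → (35.172,124.491). Closed: final G1 returns to the first vertex.

**Shape 2** — `<path>` regular polygon, stroke `#0000ff` → cut (S754, F1320). Machine vertices: (116.333,72.971) → (98.340,80.156) → (90.698,97.960) → (97.883,115.953) → (115.687,123.595) → (133.680,116.410) → (141.322,98.606) → (134.137,80.613) → (116.333,72.971). Closed: final G1 returns to the first vertex.

G21
G90
G0 X35.172 Y124.491
M3 S754
G1 X34.507 Y117.471 F1320
G1 X29.073 Y112.978 F1320
G1 X22.053 Y113.643 F1320
G1 X17.560 Y119.077 F1320
G1 X18.225 Y126.097 F1320
G1 X23.659 Y130.590 F1320
G1 X30.679 Y129.925 F1320
G1 X35.172 Y124.491 F1320
M5
G0 X116.333 Y72.971
M3 S754
G1 X98.340 Y80.156 F1320
G1 X90.698 Y97.960 F1320
G1 X97.883 Y115.953 F1320
G1 X115.687 Y123.595 F1320
G1 X133.680 Y116.410 F1320
G1 X141.322 Y98.606 F1320
G1 X134.137 Y80.613 F1320
G1 X116.333 Y72.971 F1320
M5
G0 X0.000 Y0.000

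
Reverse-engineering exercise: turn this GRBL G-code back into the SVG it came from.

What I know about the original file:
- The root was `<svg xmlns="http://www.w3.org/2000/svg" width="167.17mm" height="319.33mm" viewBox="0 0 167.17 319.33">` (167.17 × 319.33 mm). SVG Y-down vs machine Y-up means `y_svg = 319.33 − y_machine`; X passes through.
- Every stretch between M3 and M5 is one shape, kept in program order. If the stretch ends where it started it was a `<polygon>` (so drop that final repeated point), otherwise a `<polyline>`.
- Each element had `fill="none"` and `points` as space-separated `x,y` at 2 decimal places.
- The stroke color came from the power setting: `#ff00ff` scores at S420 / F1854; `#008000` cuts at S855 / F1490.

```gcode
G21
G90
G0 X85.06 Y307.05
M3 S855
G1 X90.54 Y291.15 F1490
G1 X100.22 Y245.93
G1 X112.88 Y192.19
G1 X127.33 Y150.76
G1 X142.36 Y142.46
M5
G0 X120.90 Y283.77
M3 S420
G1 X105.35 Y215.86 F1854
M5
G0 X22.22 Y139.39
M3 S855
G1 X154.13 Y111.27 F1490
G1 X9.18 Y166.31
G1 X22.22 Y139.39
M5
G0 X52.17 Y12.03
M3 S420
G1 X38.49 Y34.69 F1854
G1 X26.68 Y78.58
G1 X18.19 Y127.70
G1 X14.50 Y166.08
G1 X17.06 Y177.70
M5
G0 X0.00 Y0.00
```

y_svg = 319.33 − y_m.

[1] S855→`#008000` (cut); open run; points: 85.06,12.28 90.54,28.18 100.22,73.40 112.88,127.14 127.33,168.57 142.36,176.87

[2] S420→`#ff00ff` (score); open run; points: 120.90,35.56 105.35,103.47

[3] S855→`#008000` (cut); closed run; points: 22.22,179.94 154.13,208.06 9.18,153.02

[4] S420→`#ff00ff` (score); open run; points: 52.17,307.30 38.49,284.64 26.68,240.75 18.19,191.63 14.50,153.25 17.06,141.63

<svg xmlns="http://www.w3.org/2000/svg" width="167.17mm" height="319.33mm" viewBox="0 0 167.17 319.33">
  <polyline points="85.06,12.28 90.54,28.18 100.22,73.40 112.88,127.14 127.33,168.57 142.36,176.87" fill="none" stroke="#008000"/>
  <polyline points="120.90,35.56 105.35,103.47" fill="none" stroke="#ff00ff"/>
  <polygon points="22.22,179.94 154.13,208.06 9.18,153.02" fill="none" stroke="#008000"/>
  <polyline points="52.17,307.30 38.49,284.64 26.68,240.75 18.19,191.63 14.50,153.25 17.06,141.63" fill="none" stroke="#ff00ff"/>
</svg>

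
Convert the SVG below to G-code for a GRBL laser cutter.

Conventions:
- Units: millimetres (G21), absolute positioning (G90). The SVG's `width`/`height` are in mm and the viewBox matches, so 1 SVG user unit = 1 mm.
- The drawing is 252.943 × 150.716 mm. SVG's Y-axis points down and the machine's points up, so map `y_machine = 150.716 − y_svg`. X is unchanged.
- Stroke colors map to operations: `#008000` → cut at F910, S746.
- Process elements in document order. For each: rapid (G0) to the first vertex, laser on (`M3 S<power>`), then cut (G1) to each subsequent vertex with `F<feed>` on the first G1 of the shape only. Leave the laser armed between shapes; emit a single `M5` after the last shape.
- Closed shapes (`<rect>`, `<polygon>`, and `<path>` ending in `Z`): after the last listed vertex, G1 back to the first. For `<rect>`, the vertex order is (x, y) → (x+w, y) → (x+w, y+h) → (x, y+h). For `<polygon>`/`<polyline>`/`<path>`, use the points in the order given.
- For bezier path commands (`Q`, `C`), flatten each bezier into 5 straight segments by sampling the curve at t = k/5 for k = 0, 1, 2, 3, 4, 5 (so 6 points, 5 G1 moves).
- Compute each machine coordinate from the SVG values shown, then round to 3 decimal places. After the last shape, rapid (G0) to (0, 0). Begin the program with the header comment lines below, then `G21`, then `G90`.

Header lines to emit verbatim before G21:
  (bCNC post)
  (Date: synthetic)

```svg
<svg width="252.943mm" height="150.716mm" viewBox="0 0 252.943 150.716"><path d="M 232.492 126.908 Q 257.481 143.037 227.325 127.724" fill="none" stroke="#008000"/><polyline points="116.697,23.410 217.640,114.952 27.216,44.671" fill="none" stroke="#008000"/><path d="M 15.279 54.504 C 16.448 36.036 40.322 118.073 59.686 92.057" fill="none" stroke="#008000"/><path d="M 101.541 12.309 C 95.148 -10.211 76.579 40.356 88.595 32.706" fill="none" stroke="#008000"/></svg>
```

(bCNC post)
(Date: synthetic)
G21
G90
G0 X232.492 Y23.808
M3 S746
G1 X240.282 Y18.614 F910
G1 X243.660 Y15.936
G1 X242.627 Y15.772
G1 X237.182 Y18.124
G1 X227.325 Y22.992
G0 X116.697 Y127.306
M3 S746
G1 X217.640 Y35.764 F910
G1 X27.216 Y106.045
G0 X15.279 Y96.212
M3 S746
G1 X18.487 Y96.901 F910
G1 X25.838 Y83.479
G1 X36.026 Y65.958
G1 X47.744 Y54.347
G1 X59.686 Y58.659
G0 X101.541 Y138.407
M3 S746
G1 X96.586 Y144.199 F910
G1 X90.762 Y138.753
G1 X86.120 Y128.371
G1 X84.714 Y119.356
G1 X88.595 Y118.010
M5
G0 X0.000 Y0.000

viewBox `0 0 252.943 150.716` with mm width/height → 1 unit = 1 mm. Flip: y_m = 150.716 − y_svg.

**Shape 1** — `<path>` quadratic bezier, stroke `#008000` → cut (S746, F910). Control points (SVG): P0=(232.492,126.908), P1=(257.481,143.037), P2=(227.325,127.724); sampled at t=k/5. Machine vertices: (232.492,23.808) → (240.282,18.614) → (243.660,15.936) → (242.627,15.772) → (237.182,18.124) → (227.325,22.992). Open path.

**Shape 2** — `<polyline>` open polyline, stroke `#008000` → cut (S746, F910). Machine vertices: (116.697,127.306) → (217.640,35.764) → (27.216,106.045). Open path.

**Shape 3** — `<path>` cubic bezier, stroke `#008000` → cut (S746, F910). Control points (SVG): P0=(15.279,54.504), P1=(16.448,36.036), P2=(40.322,118.073), P3=(59.686,92.057); sampled at t=k/5. Machine vertices: (15.279,96.212) → (18.487,96.901) → (25.838,83.479) → (36.026,65.958) → (47.744,54.347) → (59.686,58.659). Open path.

**Shape 4** — `<path>` cubic bezier, stroke `#008000` → cut (S746, F910). Control points (SVG): P0=(101.541,12.309), P1=(95.148,-10.211), P2=(76.579,40.356), P3=(88.595,32.706); sampled at t=k/5. Machine vertices: (101.541,138.407) → (96.586,144.199) → (90.762,138.753) → (86.120,128.371) → (84.714,119.356) → (88.595,118.010). Open path.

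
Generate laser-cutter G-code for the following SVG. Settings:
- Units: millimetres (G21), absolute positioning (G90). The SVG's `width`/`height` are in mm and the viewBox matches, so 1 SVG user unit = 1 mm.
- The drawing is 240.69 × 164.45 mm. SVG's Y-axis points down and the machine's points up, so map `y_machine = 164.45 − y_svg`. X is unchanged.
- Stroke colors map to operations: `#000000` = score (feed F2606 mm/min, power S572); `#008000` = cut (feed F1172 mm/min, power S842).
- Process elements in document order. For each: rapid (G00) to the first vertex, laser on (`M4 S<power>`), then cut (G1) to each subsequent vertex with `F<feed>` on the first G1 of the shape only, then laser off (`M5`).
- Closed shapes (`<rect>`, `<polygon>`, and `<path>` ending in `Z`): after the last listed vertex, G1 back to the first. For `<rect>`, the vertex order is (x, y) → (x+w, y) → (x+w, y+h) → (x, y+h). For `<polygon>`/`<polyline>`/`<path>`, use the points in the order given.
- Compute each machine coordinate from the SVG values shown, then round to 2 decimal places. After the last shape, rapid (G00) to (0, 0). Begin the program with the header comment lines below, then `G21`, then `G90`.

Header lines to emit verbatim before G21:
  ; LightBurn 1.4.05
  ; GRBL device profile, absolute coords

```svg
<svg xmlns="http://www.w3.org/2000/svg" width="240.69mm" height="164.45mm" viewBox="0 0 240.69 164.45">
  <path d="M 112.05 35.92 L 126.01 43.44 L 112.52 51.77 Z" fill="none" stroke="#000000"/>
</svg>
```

; LightBurn 1.4.05
; GRBL device profile, absolute coords
G21
G90
G00 X112.05 Y128.53
M4 S572
G1 X126.01 Y121.01 F2606
G1 X112.52 Y112.68
G1 X112.05 Y128.53
M5
G00 X0.00 Y0.00

1 u = 1 mm; y_m = 164.45 − y.

[1] `<path>` regular polygon, #000000→score S572 F2606: (112.05,128.53) → (126.01,121.01) → (112.52,112.68) → (112.05,128.53) (closed)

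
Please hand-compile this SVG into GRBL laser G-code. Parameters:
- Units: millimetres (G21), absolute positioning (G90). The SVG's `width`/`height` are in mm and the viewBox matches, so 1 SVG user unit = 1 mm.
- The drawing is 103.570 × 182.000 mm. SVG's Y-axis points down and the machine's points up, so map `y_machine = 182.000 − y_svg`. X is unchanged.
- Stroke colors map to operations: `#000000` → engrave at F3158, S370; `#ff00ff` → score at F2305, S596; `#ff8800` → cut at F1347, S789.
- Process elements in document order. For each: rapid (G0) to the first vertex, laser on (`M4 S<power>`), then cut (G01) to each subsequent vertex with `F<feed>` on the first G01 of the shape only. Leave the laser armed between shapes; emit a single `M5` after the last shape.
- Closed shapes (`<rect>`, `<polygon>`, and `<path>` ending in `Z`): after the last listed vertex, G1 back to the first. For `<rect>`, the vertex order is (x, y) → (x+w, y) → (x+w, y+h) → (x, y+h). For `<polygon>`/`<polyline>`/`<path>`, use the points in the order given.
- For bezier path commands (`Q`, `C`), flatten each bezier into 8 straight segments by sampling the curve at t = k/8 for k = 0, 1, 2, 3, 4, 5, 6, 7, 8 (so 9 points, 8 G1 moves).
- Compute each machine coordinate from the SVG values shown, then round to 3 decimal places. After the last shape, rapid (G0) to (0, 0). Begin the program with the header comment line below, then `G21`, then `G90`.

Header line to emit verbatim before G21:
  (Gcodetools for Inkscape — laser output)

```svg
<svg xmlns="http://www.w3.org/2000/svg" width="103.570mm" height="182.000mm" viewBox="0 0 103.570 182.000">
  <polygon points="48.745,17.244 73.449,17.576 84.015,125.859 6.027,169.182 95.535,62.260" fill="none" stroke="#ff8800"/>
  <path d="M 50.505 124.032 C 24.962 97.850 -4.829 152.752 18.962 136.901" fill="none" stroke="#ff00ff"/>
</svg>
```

(Gcodetools for Inkscape — laser output)
G21
G90
G0 X48.745 Y164.756
M4 S789
G01 X73.449 Y164.424 F1347
G01 X84.015 Y56.141
G01 X6.027 Y12.818
G01 X95.535 Y119.740
G01 X48.745 Y164.756
G0 X50.505 Y57.968
M4 S596
G01 X40.840 Y64.282 F2305
G01 X31.455 Y64.774
G01 X23.027 Y61.222
G01 X16.233 Y55.408
G01 X11.752 Y49.109
G01 X10.262 Y44.104
G01 X12.439 Y42.175
G01 X18.962 Y45.099
M5
G0 X0.000 Y0.000

1 u = 1 mm; y_m = 182.000 − y.

[1] `<polygon>` closed polygon, #ff8800→cut S789 F1347: (48.745,164.756) → (73.449,164.424) → (84.015,56.141) → (6.027,12.818) → (95.535,119.740) → (48.745,164.756) (closed)

[2] `<path>` cubic bezier, #ff00ff→score S596 F2305: (50.505,57.968) → (40.840,64.282) → (31.455,64.774) → (23.027,61.222) → (16.233,55.408) → (11.752,49.109) → (10.262,44.104) → (12.439,42.175) → (18.962,45.099)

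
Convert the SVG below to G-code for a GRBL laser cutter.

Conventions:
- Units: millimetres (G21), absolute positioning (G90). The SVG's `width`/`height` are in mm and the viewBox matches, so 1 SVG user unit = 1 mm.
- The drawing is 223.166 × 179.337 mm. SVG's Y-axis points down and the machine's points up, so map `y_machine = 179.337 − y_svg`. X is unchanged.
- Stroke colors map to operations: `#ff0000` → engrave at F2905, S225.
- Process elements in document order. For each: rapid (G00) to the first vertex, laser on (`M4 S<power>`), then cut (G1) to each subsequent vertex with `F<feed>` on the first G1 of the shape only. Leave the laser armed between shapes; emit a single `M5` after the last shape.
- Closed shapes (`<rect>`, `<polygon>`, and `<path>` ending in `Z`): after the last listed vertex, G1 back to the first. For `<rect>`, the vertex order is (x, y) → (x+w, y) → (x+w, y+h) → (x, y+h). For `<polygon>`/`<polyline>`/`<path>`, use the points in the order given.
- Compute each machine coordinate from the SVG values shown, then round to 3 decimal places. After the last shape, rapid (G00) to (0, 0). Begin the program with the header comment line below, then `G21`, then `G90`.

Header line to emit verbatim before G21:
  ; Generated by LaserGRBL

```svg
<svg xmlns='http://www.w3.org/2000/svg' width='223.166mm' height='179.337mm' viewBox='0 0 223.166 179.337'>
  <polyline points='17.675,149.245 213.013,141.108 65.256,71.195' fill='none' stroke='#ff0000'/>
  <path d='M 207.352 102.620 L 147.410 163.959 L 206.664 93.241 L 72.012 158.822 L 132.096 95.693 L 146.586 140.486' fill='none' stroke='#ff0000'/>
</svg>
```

; Generated by LaserGRBL
G21
G90
G00 X17.675 Y30.092
M4 S225
G1 X213.013 Y38.229 F2905
G1 X65.256 Y108.142
G00 X207.352 Y76.717
M4 S225
G1 X147.410 Y15.378 F2905
G1 X206.664 Y86.096
G1 X72.012 Y20.515
G1 X132.096 Y83.644
G1 X146.586 Y38.851
M5
G00 X0.000 Y0.000

Since the viewBox matches the mm dimensions, user units are millimetres directly. The only transform is the Y-flip y_m = 179.337 − y_svg.

Shape 1 is a open polyline drawn with `<polyline>`. Its stroke #ff0000 means engrave at S225, F2905. After flipping Y the toolpath is (17.675,30.092) → (213.013,38.229) → (65.256,108.142).

Shape 2 is a open polyline drawn with `<path>`. Its stroke #ff0000 means engrave at S225, F2905. After flipping Y the toolpath is (207.352,76.717) → (147.410,15.378) → (206.664,86.096) → (72.012,20.515) → (132.096,83.644) → (146.586,38.851).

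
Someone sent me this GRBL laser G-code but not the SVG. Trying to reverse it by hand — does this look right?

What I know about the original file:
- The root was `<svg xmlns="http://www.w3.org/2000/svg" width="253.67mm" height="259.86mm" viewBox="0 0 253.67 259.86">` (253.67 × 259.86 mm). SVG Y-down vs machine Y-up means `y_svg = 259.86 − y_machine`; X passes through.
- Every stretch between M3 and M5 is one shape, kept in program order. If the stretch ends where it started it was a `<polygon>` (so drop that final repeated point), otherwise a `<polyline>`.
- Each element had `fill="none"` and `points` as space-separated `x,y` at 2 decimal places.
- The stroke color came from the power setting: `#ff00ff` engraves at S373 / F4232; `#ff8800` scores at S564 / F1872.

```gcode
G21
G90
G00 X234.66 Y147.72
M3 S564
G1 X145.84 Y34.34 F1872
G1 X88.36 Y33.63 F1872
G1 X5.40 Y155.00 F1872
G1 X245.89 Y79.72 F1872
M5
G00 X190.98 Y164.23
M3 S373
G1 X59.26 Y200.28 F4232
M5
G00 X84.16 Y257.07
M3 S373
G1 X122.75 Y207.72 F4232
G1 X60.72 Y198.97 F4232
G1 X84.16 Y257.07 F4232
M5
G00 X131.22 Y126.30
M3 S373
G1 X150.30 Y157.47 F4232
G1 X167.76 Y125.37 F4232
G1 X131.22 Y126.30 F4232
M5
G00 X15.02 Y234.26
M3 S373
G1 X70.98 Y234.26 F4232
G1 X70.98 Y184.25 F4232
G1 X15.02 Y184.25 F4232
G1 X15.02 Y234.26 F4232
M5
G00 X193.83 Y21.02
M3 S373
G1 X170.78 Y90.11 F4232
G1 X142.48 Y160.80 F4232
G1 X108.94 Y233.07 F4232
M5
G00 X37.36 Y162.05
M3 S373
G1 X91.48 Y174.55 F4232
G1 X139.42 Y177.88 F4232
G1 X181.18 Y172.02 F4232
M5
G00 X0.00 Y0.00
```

<svg xmlns="http://www.w3.org/2000/svg" width="253.67mm" height="259.86mm" viewBox="0 0 253.67 259.86">
  <polyline points="234.66,112.14 145.84,225.52 88.36,226.23 5.40,104.86 245.89,180.14" fill="none" stroke="#ff8800"/>
  <polyline points="190.98,95.63 59.26,59.58" fill="none" stroke="#ff00ff"/>
  <polygon points="84.16,2.79 122.75,52.14 60.72,60.89" fill="none" stroke="#ff00ff"/>
  <polygon points="131.22,133.56 150.30,102.39 167.76,134.49" fill="none" stroke="#ff00ff"/>
  <polygon points="15.02,25.60 70.98,25.60 70.98,75.61 15.02,75.61" fill="none" stroke="#ff00ff"/>
  <polyline points="193.83,238.84 170.78,169.75 142.48,99.06 108.94,26.79" fill="none" stroke="#ff00ff"/>
  <polyline points="37.36,97.81 91.48,85.31 139.42,81.98 181.18,87.84" fill="none" stroke="#ff00ff"/>
</svg>

Machine Y-up, SVG Y-down with viewBox height 259.86, so y_svg = 259.86 − y_machine; X carries over.

Run 1: S564 ⇒ score layer `#ff8800`. The run is open, so emit a `<polyline>` with points (Y-flipped): 234.66,112.14 145.84,225.52 88.36,226.23 5.40,104.86 245.89,180.14.

Run 2: S373 ⇒ engrave layer `#ff00ff`. The run is open, so emit a `<polyline>` with points (Y-flipped): 190.98,95.63 59.26,59.58.

Run 3: S373 ⇒ engrave layer `#ff00ff`. The run returns to its start, so emit a `<polygon>` with points (Y-flipped): 84.16,2.79 122.75,52.14 60.72,60.89.

Run 4: S373 ⇒ engrave layer `#ff00ff`. The run returns to its start, so emit a `<polygon>` with points (Y-flipped): 131.22,133.56 150.30,102.39 167.76,134.49.

Run 5: power S373 maps to stroke `#ff00ff` (engrave). The run returns to its start, so emit a `<polygon>` with points (Y-flipped): 15.02,25.60 70.98,25.60 70.98,75.61 15.02,75.61.

Run 6: power S373 maps to stroke `#ff00ff` (engrave). The run is open, so emit a `<polyline>` with points (Y-flipped): 193.83,238.84 170.78,169.75 142.48,99.06 108.94,26.79.

Run 7: the run's S373 means `#ff00ff` (engrave). The run is open, so emit a `<polyline>` with points (Y-flipped): 37.36,97.81 91.48,85.31 139.42,81.98 181.18,87.84.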